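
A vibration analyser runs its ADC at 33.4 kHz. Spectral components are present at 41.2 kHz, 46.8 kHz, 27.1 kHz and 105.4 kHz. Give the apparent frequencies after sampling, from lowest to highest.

5.2 kHz, 6.3 kHz, 7.8 kHz, 13.4 kHz

fs/2 = 16.7 kHz.
41.2 kHz mod fs = 7.8 kHz.
7.8 kHz ≤ fs/2 = 16.7 kHz, appears at 7.8 kHz.
46.8 kHz mod fs = 13.4 kHz.
13.4 kHz ≤ fs/2 = 16.7 kHz, appears at 13.4 kHz.
27.1 kHz > fs/2 = 16.7 kHz, folds to fs − 27.1 kHz = 6.3 kHz.
105.4 kHz mod fs = 5.2 kHz.
5.2 kHz ≤ fs/2 = 16.7 kHz, appears at 5.2 kHz.
Distinct values: {5.2 kHz, 6.3 kHz, 7.8 kHz, 13.4 kHz}.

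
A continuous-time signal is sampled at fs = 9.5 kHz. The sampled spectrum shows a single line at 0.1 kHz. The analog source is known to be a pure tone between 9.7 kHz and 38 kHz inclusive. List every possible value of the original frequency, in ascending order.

18.9 kHz, 19.1 kHz, 28.4 kHz, 28.6 kHz, 37.9 kHz

Frequencies that alias to 0.1 kHz are k·fs ± 0.1 kHz for integer k ≥ 0.
k=0: 0.1 kHz.
k=1: 9.4 kHz, 9.6 kHz.
k=2: 18.9 kHz, 19.1 kHz.
k=3: 28.4 kHz, 28.6 kHz.
k=4: 37.9 kHz, 38.1 kHz.
k=5: 47.4 kHz, 47.6 kHz.
Within [9.7 kHz, 38 kHz]: 18.9 kHz, 19.1 kHz, 28.4 kHz, 28.6 kHz, 37.9 kHz.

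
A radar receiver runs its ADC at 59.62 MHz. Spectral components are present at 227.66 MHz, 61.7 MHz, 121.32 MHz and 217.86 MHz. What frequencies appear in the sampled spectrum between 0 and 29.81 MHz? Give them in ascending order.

2.08 MHz, 10.82 MHz, 20.62 MHz

fs/2 = 29.81 MHz.
227.66 MHz mod fs = 48.8 MHz.
48.8 MHz > fs/2 = 29.81 MHz, folds to fs − 48.8 MHz = 10.82 MHz.
61.7 MHz mod fs = 2.08 MHz.
2.08 MHz ≤ fs/2 = 29.81 MHz, appears at 2.08 MHz.
121.32 MHz mod fs = 2.08 MHz.
2.08 MHz ≤ fs/2 = 29.81 MHz, appears at 2.08 MHz.
217.86 MHz mod fs = 39 MHz.
39 MHz > fs/2 = 29.81 MHz, folds to fs − 39 MHz = 20.62 MHz.
Distinct values: {2.08 MHz, 10.82 MHz, 20.62 MHz}.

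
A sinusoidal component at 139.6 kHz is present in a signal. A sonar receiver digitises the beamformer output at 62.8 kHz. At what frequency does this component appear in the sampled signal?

14 kHz

139.6 kHz mod fs = 14 kHz.
14 kHz ≤ fs/2 = 31.4 kHz, appears at 14 kHz.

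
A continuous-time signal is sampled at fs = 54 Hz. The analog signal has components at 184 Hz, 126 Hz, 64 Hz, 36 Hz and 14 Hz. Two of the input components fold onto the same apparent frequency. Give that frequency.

fs/2 = 27 Hz.
184 Hz mod fs = 22 Hz.
22 Hz ≤ fs/2 = 27 Hz, appears at 22 Hz.
126 Hz mod fs = 18 Hz.
18 Hz ≤ fs/2 = 27 Hz, appears at 18 Hz.
64 Hz mod fs = 10 Hz.
10 Hz ≤ fs/2 = 27 Hz, appears at 10 Hz.
36 Hz > fs/2 = 27 Hz, folds to fs − 36 Hz = 18 Hz.
14 Hz ≤ fs/2 = 27 Hz, passes unchanged.
36 Hz and 126 Hz both map to 18 Hz.

18 Hz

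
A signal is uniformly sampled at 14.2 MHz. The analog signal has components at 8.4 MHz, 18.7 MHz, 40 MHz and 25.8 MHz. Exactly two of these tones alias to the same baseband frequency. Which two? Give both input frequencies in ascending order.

25.8 MHz, 40 MHz

fs/2 = 7.1 MHz.
8.4 MHz > fs/2 = 7.1 MHz, folds to fs − 8.4 MHz = 5.8 MHz.
18.7 MHz mod fs = 4.5 MHz.
4.5 MHz ≤ fs/2 = 7.1 MHz, appears at 4.5 MHz.
40 MHz mod fs = 11.6 MHz.
11.6 MHz > fs/2 = 7.1 MHz, folds to fs − 11.6 MHz = 2.6 MHz.
25.8 MHz mod fs = 11.6 MHz.
11.6 MHz > fs/2 = 7.1 MHz, folds to fs − 11.6 MHz = 2.6 MHz.
25.8 MHz and 40 MHz both map to 2.6 MHz.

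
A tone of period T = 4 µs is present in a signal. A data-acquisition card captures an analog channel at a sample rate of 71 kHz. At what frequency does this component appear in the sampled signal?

T = 4 µs → f = 1/T = 250 kHz.
250 kHz mod fs = 37 kHz.
37 kHz > fs/2 = 35.5 kHz, folds to fs − 37 kHz = 34 kHz.

34 kHz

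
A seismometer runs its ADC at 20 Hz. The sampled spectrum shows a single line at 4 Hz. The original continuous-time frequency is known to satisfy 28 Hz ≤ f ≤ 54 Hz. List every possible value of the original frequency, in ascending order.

Frequencies that alias to 4 Hz are k·fs ± 4 Hz for integer k ≥ 0.
k=0: 4 Hz.
k=1: 16 Hz, 24 Hz.
k=2: 36 Hz, 44 Hz.
k=3: 56 Hz, 64 Hz.
Within [28 Hz, 54 Hz]: 36 Hz, 44 Hz.

36 Hz, 44 Hz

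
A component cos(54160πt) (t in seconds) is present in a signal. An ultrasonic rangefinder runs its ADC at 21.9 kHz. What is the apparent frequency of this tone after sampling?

5.18 kHz

ω = 54160π rad/s → f = ω/(2π) = 27080 Hz = 27.08 kHz.
27.08 kHz mod fs = 5.18 kHz.
5.18 kHz ≤ fs/2 = 10.95 kHz, appears at 5.18 kHz.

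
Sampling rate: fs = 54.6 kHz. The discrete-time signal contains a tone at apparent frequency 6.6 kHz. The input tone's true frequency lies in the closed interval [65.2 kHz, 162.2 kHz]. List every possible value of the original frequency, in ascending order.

Frequencies that alias to 6.6 kHz are k·fs ± 6.6 kHz for integer k ≥ 0.
k=0: 6.6 kHz.
k=1: 48 kHz, 61.2 kHz.
k=2: 102.6 kHz, 115.8 kHz.
k=3: 157.2 kHz, 170.4 kHz.
k=4: 211.8 kHz, 225 kHz.
Within [65.2 kHz, 162.2 kHz]: 102.6 kHz, 115.8 kHz, 157.2 kHz.

102.6 kHz, 115.8 kHz, 157.2 kHz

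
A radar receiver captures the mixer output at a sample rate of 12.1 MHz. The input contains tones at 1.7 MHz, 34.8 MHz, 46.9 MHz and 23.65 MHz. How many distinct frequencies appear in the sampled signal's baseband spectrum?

fs/2 = 6.05 MHz.
1.7 MHz ≤ fs/2 = 6.05 MHz, passes unchanged.
34.8 MHz mod fs = 10.6 MHz.
10.6 MHz > fs/2 = 6.05 MHz, folds to fs − 10.6 MHz = 1.5 MHz.
46.9 MHz mod fs = 10.6 MHz.
10.6 MHz > fs/2 = 6.05 MHz, folds to fs − 10.6 MHz = 1.5 MHz.
23.65 MHz mod fs = 11.55 MHz.
11.55 MHz > fs/2 = 6.05 MHz, folds to fs − 11.55 MHz = 0.55 MHz.
Distinct values: {0.55 MHz, 1.5 MHz, 1.7 MHz} → 3.

3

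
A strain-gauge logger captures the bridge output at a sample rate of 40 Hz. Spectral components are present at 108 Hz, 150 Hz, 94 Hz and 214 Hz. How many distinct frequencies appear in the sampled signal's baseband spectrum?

3

fs/2 = 20 Hz.
108 Hz mod fs = 28 Hz.
28 Hz > fs/2 = 20 Hz, folds to fs − 28 Hz = 12 Hz.
150 Hz mod fs = 30 Hz.
30 Hz > fs/2 = 20 Hz, folds to fs − 30 Hz = 10 Hz.
94 Hz mod fs = 14 Hz.
14 Hz ≤ fs/2 = 20 Hz, appears at 14 Hz.
214 Hz mod fs = 14 Hz.
14 Hz ≤ fs/2 = 20 Hz, appears at 14 Hz.
Distinct values: {10 Hz, 12 Hz, 14 Hz} → 3.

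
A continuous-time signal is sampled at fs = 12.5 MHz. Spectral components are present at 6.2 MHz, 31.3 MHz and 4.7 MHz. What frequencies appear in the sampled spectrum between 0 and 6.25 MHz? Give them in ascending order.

fs/2 = 6.25 MHz.
6.2 MHz ≤ fs/2 = 6.25 MHz, passes unchanged.
31.3 MHz mod fs = 6.3 MHz.
6.3 MHz > fs/2 = 6.25 MHz, folds to fs − 6.3 MHz = 6.2 MHz.
4.7 MHz ≤ fs/2 = 6.25 MHz, passes unchanged.
Distinct values: {4.7 MHz, 6.2 MHz}.

4.7 MHz, 6.2 MHz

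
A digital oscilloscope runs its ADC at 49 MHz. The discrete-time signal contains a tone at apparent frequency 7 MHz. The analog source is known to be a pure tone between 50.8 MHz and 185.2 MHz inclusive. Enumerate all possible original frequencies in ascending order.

Frequencies that alias to 7 MHz are k·fs ± 7 MHz for integer k ≥ 0.
k=0: 7 MHz.
k=1: 42 MHz, 56 MHz.
k=2: 91 MHz, 105 MHz.
k=3: 140 MHz, 154 MHz.
k=4: 189 MHz, 203 MHz.
Within [50.8 MHz, 185.2 MHz]: 56 MHz, 91 MHz, 105 MHz, 140 MHz, 154 MHz.

56 MHz, 91 MHz, 105 MHz, 140 MHz, 154 MHz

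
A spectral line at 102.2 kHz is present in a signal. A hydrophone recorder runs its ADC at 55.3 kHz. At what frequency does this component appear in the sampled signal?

102.2 kHz mod fs = 46.9 kHz.
46.9 kHz > fs/2 = 27.65 kHz, folds to fs − 46.9 kHz = 8.4 kHz.

8.4 kHz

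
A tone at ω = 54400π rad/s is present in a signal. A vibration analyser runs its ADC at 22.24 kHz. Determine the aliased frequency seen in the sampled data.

4.96 kHz

ω = 54400π rad/s → f = ω/(2π) = 27200 Hz = 27.2 kHz.
27.2 kHz mod fs = 4.96 kHz.
4.96 kHz ≤ fs/2 = 11.12 kHz, appears at 4.96 kHz.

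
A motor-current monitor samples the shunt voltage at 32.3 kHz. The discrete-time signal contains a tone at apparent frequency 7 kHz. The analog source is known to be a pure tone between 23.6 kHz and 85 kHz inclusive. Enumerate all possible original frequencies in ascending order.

25.3 kHz, 39.3 kHz, 57.6 kHz, 71.6 kHz

Frequencies that alias to 7 kHz are k·fs ± 7 kHz for integer k ≥ 0.
k=0: 7 kHz.
k=1: 25.3 kHz, 39.3 kHz.
k=2: 57.6 kHz, 71.6 kHz.
k=3: 89.9 kHz, 103.9 kHz.
Within [23.6 kHz, 85 kHz]: 25.3 kHz, 39.3 kHz, 57.6 kHz, 71.6 kHz.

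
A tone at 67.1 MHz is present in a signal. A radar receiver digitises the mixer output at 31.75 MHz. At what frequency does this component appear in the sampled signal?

67.1 MHz mod fs = 3.6 MHz.
3.6 MHz ≤ fs/2 = 15.875 MHz, appears at 3.6 MHz.

3.6 MHz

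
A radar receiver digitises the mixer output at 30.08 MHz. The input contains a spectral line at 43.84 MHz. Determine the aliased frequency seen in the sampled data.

43.84 MHz mod fs = 13.76 MHz.
13.76 MHz ≤ fs/2 = 15.04 MHz, appears at 13.76 MHz.

13.76 MHz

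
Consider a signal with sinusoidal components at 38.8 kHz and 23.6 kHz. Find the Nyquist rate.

77.6 kHz

Highest-frequency component: 38.8 kHz.
Nyquist rate = 2 × 38.8 kHz = 77.6 kHz.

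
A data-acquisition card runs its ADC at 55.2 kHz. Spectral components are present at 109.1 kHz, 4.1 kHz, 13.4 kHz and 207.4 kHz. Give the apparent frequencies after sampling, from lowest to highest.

1.3 kHz, 4.1 kHz, 13.4 kHz

fs/2 = 27.6 kHz.
109.1 kHz mod fs = 53.9 kHz.
53.9 kHz > fs/2 = 27.6 kHz, folds to fs − 53.9 kHz = 1.3 kHz.
4.1 kHz ≤ fs/2 = 27.6 kHz, passes unchanged.
13.4 kHz ≤ fs/2 = 27.6 kHz, passes unchanged.
207.4 kHz mod fs = 41.8 kHz.
41.8 kHz > fs/2 = 27.6 kHz, folds to fs − 41.8 kHz = 13.4 kHz.
Distinct values: {1.3 kHz, 4.1 kHz, 13.4 kHz}.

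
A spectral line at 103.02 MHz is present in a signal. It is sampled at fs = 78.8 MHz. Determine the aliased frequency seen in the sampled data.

24.22 MHz

103.02 MHz mod fs = 24.22 MHz.
24.22 MHz ≤ fs/2 = 39.4 MHz, appears at 24.22 MHz.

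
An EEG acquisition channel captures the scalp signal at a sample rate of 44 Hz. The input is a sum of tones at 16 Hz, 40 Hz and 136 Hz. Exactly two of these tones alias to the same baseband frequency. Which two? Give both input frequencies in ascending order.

40 Hz, 136 Hz

fs/2 = 22 Hz.
16 Hz ≤ fs/2 = 22 Hz, passes unchanged.
40 Hz > fs/2 = 22 Hz, folds to fs − 40 Hz = 4 Hz.
136 Hz mod fs = 4 Hz.
4 Hz ≤ fs/2 = 22 Hz, appears at 4 Hz.
40 Hz and 136 Hz both map to 4 Hz.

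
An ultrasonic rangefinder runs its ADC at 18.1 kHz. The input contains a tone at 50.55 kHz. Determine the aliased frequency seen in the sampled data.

3.75 kHz

50.55 kHz mod fs = 14.35 kHz.
14.35 kHz > fs/2 = 9.05 kHz, folds to fs − 14.35 kHz = 3.75 kHz.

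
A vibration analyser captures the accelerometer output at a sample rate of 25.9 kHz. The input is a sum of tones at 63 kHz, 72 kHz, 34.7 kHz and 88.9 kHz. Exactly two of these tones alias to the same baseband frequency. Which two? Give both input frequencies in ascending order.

63 kHz, 88.9 kHz

fs/2 = 12.95 kHz.
63 kHz mod fs = 11.2 kHz.
11.2 kHz ≤ fs/2 = 12.95 kHz, appears at 11.2 kHz.
72 kHz mod fs = 20.2 kHz.
20.2 kHz > fs/2 = 12.95 kHz, folds to fs − 20.2 kHz = 5.7 kHz.
34.7 kHz mod fs = 8.8 kHz.
8.8 kHz ≤ fs/2 = 12.95 kHz, appears at 8.8 kHz.
88.9 kHz mod fs = 11.2 kHz.
11.2 kHz ≤ fs/2 = 12.95 kHz, appears at 11.2 kHz.
63 kHz and 88.9 kHz both map to 11.2 kHz.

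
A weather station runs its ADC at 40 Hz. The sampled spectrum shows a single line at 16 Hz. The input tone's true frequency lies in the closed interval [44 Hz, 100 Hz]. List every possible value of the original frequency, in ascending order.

56 Hz, 64 Hz, 96 Hz

Frequencies that alias to 16 Hz are k·fs ± 16 Hz for integer k ≥ 0.
k=0: 16 Hz.
k=1: 24 Hz, 56 Hz.
k=2: 64 Hz, 96 Hz.
k=3: 104 Hz, 136 Hz.
Within [44 Hz, 100 Hz]: 56 Hz, 64 Hz, 96 Hz.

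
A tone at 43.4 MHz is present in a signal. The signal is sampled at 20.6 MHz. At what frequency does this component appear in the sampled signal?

2.2 MHz

43.4 MHz mod fs = 2.2 MHz.
2.2 MHz ≤ fs/2 = 10.3 MHz, appears at 2.2 MHz.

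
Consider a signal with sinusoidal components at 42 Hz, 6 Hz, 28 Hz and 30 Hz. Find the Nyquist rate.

Highest-frequency component: 42 Hz.
Nyquist rate = 2 × 42 Hz = 84 Hz.

84 Hz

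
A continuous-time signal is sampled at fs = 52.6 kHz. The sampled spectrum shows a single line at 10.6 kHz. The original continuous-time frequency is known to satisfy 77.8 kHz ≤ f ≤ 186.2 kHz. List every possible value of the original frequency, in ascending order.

Frequencies that alias to 10.6 kHz are k·fs ± 10.6 kHz for integer k ≥ 0.
k=0: 10.6 kHz.
k=1: 42 kHz, 63.2 kHz.
k=2: 94.6 kHz, 115.8 kHz.
k=3: 147.2 kHz, 168.4 kHz.
k=4: 199.8 kHz, 221 kHz.
Within [77.8 kHz, 186.2 kHz]: 94.6 kHz, 115.8 kHz, 147.2 kHz, 168.4 kHz.

94.6 kHz, 115.8 kHz, 147.2 kHz, 168.4 kHz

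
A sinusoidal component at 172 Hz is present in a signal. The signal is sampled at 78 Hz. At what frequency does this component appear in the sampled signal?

16 Hz

172 Hz mod fs = 16 Hz.
16 Hz ≤ fs/2 = 39 Hz, appears at 16 Hz.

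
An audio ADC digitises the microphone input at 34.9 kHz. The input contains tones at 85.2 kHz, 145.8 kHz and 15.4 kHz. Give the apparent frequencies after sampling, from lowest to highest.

6.2 kHz, 15.4 kHz

fs/2 = 17.45 kHz.
85.2 kHz mod fs = 15.4 kHz.
15.4 kHz ≤ fs/2 = 17.45 kHz, appears at 15.4 kHz.
145.8 kHz mod fs = 6.2 kHz.
6.2 kHz ≤ fs/2 = 17.45 kHz, appears at 6.2 kHz.
15.4 kHz ≤ fs/2 = 17.45 kHz, passes unchanged.
Distinct values: {6.2 kHz, 15.4 kHz}.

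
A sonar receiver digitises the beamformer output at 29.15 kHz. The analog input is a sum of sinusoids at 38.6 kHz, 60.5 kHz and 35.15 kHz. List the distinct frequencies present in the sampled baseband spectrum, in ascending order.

fs/2 = 14.575 kHz.
38.6 kHz mod fs = 9.45 kHz.
9.45 kHz ≤ fs/2 = 14.575 kHz, appears at 9.45 kHz.
60.5 kHz mod fs = 2.2 kHz.
2.2 kHz ≤ fs/2 = 14.575 kHz, appears at 2.2 kHz.
35.15 kHz mod fs = 6 kHz.
6 kHz ≤ fs/2 = 14.575 kHz, appears at 6 kHz.
Distinct values: {2.2 kHz, 6 kHz, 9.45 kHz}.

2.2 kHz, 6 kHz, 9.45 kHz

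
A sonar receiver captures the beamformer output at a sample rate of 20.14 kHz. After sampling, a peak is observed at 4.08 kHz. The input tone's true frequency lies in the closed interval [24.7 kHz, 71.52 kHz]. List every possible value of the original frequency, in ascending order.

Frequencies that alias to 4.08 kHz are k·fs ± 4.08 kHz for integer k ≥ 0.
k=0: 4.08 kHz.
k=1: 16.06 kHz, 24.22 kHz.
k=2: 36.2 kHz, 44.36 kHz.
k=3: 56.34 kHz, 64.5 kHz.
k=4: 76.48 kHz, 84.64 kHz.
Within [24.7 kHz, 71.52 kHz]: 36.2 kHz, 44.36 kHz, 56.34 kHz, 64.5 kHz.

36.2 kHz, 44.36 kHz, 56.34 kHz, 64.5 kHz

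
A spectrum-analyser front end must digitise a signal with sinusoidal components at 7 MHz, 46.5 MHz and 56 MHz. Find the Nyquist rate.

Highest-frequency component: 56 MHz.
Nyquist rate = 2 × 56 MHz = 112 MHz.

112 MHz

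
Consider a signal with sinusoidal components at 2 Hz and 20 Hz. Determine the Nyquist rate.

Highest-frequency component: 20 Hz.
Nyquist rate = 2 × 20 Hz = 40 Hz.

40 Hz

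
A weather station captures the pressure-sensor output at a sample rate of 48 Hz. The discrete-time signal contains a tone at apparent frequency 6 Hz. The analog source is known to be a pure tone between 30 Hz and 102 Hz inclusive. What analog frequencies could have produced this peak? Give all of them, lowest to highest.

Frequencies that alias to 6 Hz are k·fs ± 6 Hz for integer k ≥ 0.
k=0: 6 Hz.
k=1: 42 Hz, 54 Hz.
k=2: 90 Hz, 102 Hz.
k=3: 138 Hz, 150 Hz.
Within [30 Hz, 102 Hz]: 42 Hz, 54 Hz, 90 Hz, 102 Hz.

42 Hz, 54 Hz, 90 Hz, 102 Hz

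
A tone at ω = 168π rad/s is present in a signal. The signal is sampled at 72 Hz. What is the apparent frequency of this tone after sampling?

ω = 168π rad/s → f = ω/(2π) = 84 Hz.
84 Hz mod fs = 12 Hz.
12 Hz ≤ fs/2 = 36 Hz, appears at 12 Hz.

12 Hz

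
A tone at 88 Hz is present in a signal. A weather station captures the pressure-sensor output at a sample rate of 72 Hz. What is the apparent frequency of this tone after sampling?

16 Hz

88 Hz mod fs = 16 Hz.
16 Hz ≤ fs/2 = 36 Hz, appears at 16 Hz.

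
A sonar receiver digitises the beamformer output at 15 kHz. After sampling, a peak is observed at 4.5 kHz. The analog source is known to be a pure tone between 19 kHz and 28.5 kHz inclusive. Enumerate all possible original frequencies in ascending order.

19.5 kHz, 25.5 kHz

Frequencies that alias to 4.5 kHz are k·fs ± 4.5 kHz for integer k ≥ 0.
k=0: 4.5 kHz.
k=1: 10.5 kHz, 19.5 kHz.
k=2: 25.5 kHz, 34.5 kHz.
k=3: 40.5 kHz, 49.5 kHz.
Within [19 kHz, 28.5 kHz]: 19.5 kHz, 25.5 kHz.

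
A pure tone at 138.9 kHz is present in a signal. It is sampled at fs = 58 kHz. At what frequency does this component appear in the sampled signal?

138.9 kHz mod fs = 22.9 kHz.
22.9 kHz ≤ fs/2 = 29 kHz, appears at 22.9 kHz.

22.9 kHz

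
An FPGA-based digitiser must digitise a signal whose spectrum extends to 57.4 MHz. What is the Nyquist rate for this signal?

114.8 MHz

Nyquist rate = 2 × 57.4 MHz = 114.8 MHz.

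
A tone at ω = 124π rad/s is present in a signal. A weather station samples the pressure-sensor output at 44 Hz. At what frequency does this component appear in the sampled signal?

ω = 124π rad/s → f = ω/(2π) = 62 Hz.
62 Hz mod fs = 18 Hz.
18 Hz ≤ fs/2 = 22 Hz, appears at 18 Hz.

18 Hz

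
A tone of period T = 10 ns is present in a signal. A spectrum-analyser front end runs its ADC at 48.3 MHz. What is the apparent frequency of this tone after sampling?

T = 10 ns → f = 1/T = 100 MHz.
100 MHz mod fs = 3.4 MHz.
3.4 MHz ≤ fs/2 = 24.15 MHz, appears at 3.4 MHz.

3.4 MHz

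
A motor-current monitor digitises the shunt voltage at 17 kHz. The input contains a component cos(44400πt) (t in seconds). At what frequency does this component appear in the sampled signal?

5.2 kHz

ω = 44400π rad/s → f = ω/(2π) = 22200 Hz = 22.2 kHz.
22.2 kHz mod fs = 5.2 kHz.
5.2 kHz ≤ fs/2 = 8.5 kHz, appears at 5.2 kHz.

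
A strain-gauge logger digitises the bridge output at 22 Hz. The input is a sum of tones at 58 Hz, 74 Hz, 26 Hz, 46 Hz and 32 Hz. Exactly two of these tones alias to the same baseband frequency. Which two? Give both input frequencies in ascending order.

fs/2 = 11 Hz.
58 Hz mod fs = 14 Hz.
14 Hz > fs/2 = 11 Hz, folds to fs − 14 Hz = 8 Hz.
74 Hz mod fs = 8 Hz.
8 Hz ≤ fs/2 = 11 Hz, appears at 8 Hz.
26 Hz mod fs = 4 Hz.
4 Hz ≤ fs/2 = 11 Hz, appears at 4 Hz.
46 Hz mod fs = 2 Hz.
2 Hz ≤ fs/2 = 11 Hz, appears at 2 Hz.
32 Hz mod fs = 10 Hz.
10 Hz ≤ fs/2 = 11 Hz, appears at 10 Hz.
58 Hz and 74 Hz both map to 8 Hz.

58 Hz, 74 Hz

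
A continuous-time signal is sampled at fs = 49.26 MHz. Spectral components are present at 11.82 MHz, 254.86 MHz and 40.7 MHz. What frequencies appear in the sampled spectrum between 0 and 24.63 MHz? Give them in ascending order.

8.56 MHz, 11.82 MHz

fs/2 = 24.63 MHz.
11.82 MHz ≤ fs/2 = 24.63 MHz, passes unchanged.
254.86 MHz mod fs = 8.56 MHz.
8.56 MHz ≤ fs/2 = 24.63 MHz, appears at 8.56 MHz.
40.7 MHz > fs/2 = 24.63 MHz, folds to fs − 40.7 MHz = 8.56 MHz.
Distinct values: {8.56 MHz, 11.82 MHz}.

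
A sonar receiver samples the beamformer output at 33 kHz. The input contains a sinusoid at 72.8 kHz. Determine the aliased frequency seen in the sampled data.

6.8 kHz

72.8 kHz mod fs = 6.8 kHz.
6.8 kHz ≤ fs/2 = 16.5 kHz, appears at 6.8 kHz.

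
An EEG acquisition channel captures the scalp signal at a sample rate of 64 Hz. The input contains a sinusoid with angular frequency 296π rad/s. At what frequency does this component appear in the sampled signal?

ω = 296π rad/s → f = ω/(2π) = 148 Hz.
148 Hz mod fs = 20 Hz.
20 Hz ≤ fs/2 = 32 Hz, appears at 20 Hz.

20 Hz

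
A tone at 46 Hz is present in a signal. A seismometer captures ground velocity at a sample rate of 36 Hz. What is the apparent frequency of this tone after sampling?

10 Hz

46 Hz mod fs = 10 Hz.
10 Hz ≤ fs/2 = 18 Hz, appears at 10 Hz.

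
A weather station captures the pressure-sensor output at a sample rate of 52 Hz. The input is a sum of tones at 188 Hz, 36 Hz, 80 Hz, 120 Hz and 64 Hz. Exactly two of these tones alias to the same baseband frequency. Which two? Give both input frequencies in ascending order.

fs/2 = 26 Hz.
188 Hz mod fs = 32 Hz.
32 Hz > fs/2 = 26 Hz, folds to fs − 32 Hz = 20 Hz.
36 Hz > fs/2 = 26 Hz, folds to fs − 36 Hz = 16 Hz.
80 Hz mod fs = 28 Hz.
28 Hz > fs/2 = 26 Hz, folds to fs − 28 Hz = 24 Hz.
120 Hz mod fs = 16 Hz.
16 Hz ≤ fs/2 = 26 Hz, appears at 16 Hz.
64 Hz mod fs = 12 Hz.
12 Hz ≤ fs/2 = 26 Hz, appears at 12 Hz.
36 Hz and 120 Hz both map to 16 Hz.

36 Hz, 120 Hz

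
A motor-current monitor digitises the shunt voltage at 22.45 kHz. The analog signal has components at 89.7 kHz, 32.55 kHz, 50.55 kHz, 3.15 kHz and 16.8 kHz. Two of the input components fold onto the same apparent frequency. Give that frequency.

fs/2 = 11.225 kHz.
89.7 kHz mod fs = 22.35 kHz.
22.35 kHz > fs/2 = 11.225 kHz, folds to fs − 22.35 kHz = 0.1 kHz.
32.55 kHz mod fs = 10.1 kHz.
10.1 kHz ≤ fs/2 = 11.225 kHz, appears at 10.1 kHz.
50.55 kHz mod fs = 5.65 kHz.
5.65 kHz ≤ fs/2 = 11.225 kHz, appears at 5.65 kHz.
3.15 kHz ≤ fs/2 = 11.225 kHz, passes unchanged.
16.8 kHz > fs/2 = 11.225 kHz, folds to fs − 16.8 kHz = 5.65 kHz.
16.8 kHz and 50.55 kHz both map to 5.65 kHz.

5.65 kHz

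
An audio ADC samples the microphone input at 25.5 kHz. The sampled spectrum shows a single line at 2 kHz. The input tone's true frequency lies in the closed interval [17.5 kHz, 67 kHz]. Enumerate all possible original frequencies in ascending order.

Frequencies that alias to 2 kHz are k·fs ± 2 kHz for integer k ≥ 0.
k=0: 2 kHz.
k=1: 23.5 kHz, 27.5 kHz.
k=2: 49 kHz, 53 kHz.
k=3: 74.5 kHz, 78.5 kHz.
Within [17.5 kHz, 67 kHz]: 23.5 kHz, 27.5 kHz, 49 kHz, 53 kHz.

23.5 kHz, 27.5 kHz, 49 kHz, 53 kHz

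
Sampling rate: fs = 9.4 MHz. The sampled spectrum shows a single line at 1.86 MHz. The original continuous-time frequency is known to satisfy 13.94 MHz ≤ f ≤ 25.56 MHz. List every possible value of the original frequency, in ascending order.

Frequencies that alias to 1.86 MHz are k·fs ± 1.86 MHz for integer k ≥ 0.
k=0: 1.86 MHz.
k=1: 7.54 MHz, 11.26 MHz.
k=2: 16.94 MHz, 20.66 MHz.
k=3: 26.34 MHz, 30.06 MHz.
Within [13.94 MHz, 25.56 MHz]: 16.94 MHz, 20.66 MHz.

16.94 MHz, 20.66 MHz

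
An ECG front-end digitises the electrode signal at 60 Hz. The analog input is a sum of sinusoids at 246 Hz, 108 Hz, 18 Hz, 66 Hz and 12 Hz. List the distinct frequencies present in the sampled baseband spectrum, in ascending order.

fs/2 = 30 Hz.
246 Hz mod fs = 6 Hz.
6 Hz ≤ fs/2 = 30 Hz, appears at 6 Hz.
108 Hz mod fs = 48 Hz.
48 Hz > fs/2 = 30 Hz, folds to fs − 48 Hz = 12 Hz.
18 Hz ≤ fs/2 = 30 Hz, passes unchanged.
66 Hz mod fs = 6 Hz.
6 Hz ≤ fs/2 = 30 Hz, appears at 6 Hz.
12 Hz ≤ fs/2 = 30 Hz, passes unchanged.
Distinct values: {6 Hz, 12 Hz, 18 Hz}.

6 Hz, 12 Hz, 18 Hz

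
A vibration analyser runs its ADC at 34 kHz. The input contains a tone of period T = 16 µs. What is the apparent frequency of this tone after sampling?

T = 16 µs → f = 1/T = 62.5 kHz.
62.5 kHz mod fs = 28.5 kHz.
28.5 kHz > fs/2 = 17 kHz, folds to fs − 28.5 kHz = 5.5 kHz.

5.5 kHz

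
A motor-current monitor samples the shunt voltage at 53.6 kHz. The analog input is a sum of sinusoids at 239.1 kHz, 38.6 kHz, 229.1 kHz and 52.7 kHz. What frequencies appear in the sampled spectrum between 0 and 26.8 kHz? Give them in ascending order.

fs/2 = 26.8 kHz.
239.1 kHz mod fs = 24.7 kHz.
24.7 kHz ≤ fs/2 = 26.8 kHz, appears at 24.7 kHz.
38.6 kHz > fs/2 = 26.8 kHz, folds to fs − 38.6 kHz = 15 kHz.
229.1 kHz mod fs = 14.7 kHz.
14.7 kHz ≤ fs/2 = 26.8 kHz, appears at 14.7 kHz.
52.7 kHz > fs/2 = 26.8 kHz, folds to fs − 52.7 kHz = 0.9 kHz.
Distinct values: {0.9 kHz, 14.7 kHz, 15 kHz, 24.7 kHz}.

0.9 kHz, 14.7 kHz, 15 kHz, 24.7 kHz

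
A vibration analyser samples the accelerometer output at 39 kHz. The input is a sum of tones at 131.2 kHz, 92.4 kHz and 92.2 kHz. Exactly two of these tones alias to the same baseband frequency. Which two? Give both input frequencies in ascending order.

92.2 kHz, 131.2 kHz

fs/2 = 19.5 kHz.
131.2 kHz mod fs = 14.2 kHz.
14.2 kHz ≤ fs/2 = 19.5 kHz, appears at 14.2 kHz.
92.4 kHz mod fs = 14.4 kHz.
14.4 kHz ≤ fs/2 = 19.5 kHz, appears at 14.4 kHz.
92.2 kHz mod fs = 14.2 kHz.
14.2 kHz ≤ fs/2 = 19.5 kHz, appears at 14.2 kHz.
92.2 kHz and 131.2 kHz both map to 14.2 kHz.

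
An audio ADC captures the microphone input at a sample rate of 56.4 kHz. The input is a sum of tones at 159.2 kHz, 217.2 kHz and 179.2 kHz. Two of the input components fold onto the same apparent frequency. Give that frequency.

10 kHz

fs/2 = 28.2 kHz.
159.2 kHz mod fs = 46.4 kHz.
46.4 kHz > fs/2 = 28.2 kHz, folds to fs − 46.4 kHz = 10 kHz.
217.2 kHz mod fs = 48 kHz.
48 kHz > fs/2 = 28.2 kHz, folds to fs − 48 kHz = 8.4 kHz.
179.2 kHz mod fs = 10 kHz.
10 kHz ≤ fs/2 = 28.2 kHz, appears at 10 kHz.
159.2 kHz and 179.2 kHz both map to 10 kHz.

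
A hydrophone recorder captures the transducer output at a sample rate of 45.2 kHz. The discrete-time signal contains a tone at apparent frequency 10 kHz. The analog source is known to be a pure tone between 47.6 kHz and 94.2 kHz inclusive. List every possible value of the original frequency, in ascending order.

55.2 kHz, 80.4 kHz

Frequencies that alias to 10 kHz are k·fs ± 10 kHz for integer k ≥ 0.
k=0: 10 kHz.
k=1: 35.2 kHz, 55.2 kHz.
k=2: 80.4 kHz, 100.4 kHz.
k=3: 125.6 kHz, 145.6 kHz.
Within [47.6 kHz, 94.2 kHz]: 55.2 kHz, 80.4 kHz.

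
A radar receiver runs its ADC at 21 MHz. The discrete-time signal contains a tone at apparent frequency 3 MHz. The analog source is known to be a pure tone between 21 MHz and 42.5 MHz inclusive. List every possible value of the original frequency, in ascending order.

Frequencies that alias to 3 MHz are k·fs ± 3 MHz for integer k ≥ 0.
k=0: 3 MHz.
k=1: 18 MHz, 24 MHz.
k=2: 39 MHz, 45 MHz.
k=3: 60 MHz, 66 MHz.
Within [21 MHz, 42.5 MHz]: 24 MHz, 39 MHz.

24 MHz, 39 MHz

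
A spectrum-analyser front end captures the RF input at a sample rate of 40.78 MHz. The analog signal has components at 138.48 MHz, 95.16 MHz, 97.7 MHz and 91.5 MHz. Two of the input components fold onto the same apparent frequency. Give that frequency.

16.14 MHz

fs/2 = 20.39 MHz.
138.48 MHz mod fs = 16.14 MHz.
16.14 MHz ≤ fs/2 = 20.39 MHz, appears at 16.14 MHz.
95.16 MHz mod fs = 13.6 MHz.
13.6 MHz ≤ fs/2 = 20.39 MHz, appears at 13.6 MHz.
97.7 MHz mod fs = 16.14 MHz.
16.14 MHz ≤ fs/2 = 20.39 MHz, appears at 16.14 MHz.
91.5 MHz mod fs = 9.94 MHz.
9.94 MHz ≤ fs/2 = 20.39 MHz, appears at 9.94 MHz.
97.7 MHz and 138.48 MHz both map to 16.14 MHz.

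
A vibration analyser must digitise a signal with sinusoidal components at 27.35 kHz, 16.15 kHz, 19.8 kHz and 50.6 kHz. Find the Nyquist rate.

101.2 kHz

Highest-frequency component: 50.6 kHz.
Nyquist rate = 2 × 50.6 kHz = 101.2 kHz.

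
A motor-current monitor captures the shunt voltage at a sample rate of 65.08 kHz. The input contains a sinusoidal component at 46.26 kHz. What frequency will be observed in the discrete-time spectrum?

18.82 kHz

46.26 kHz > fs/2 = 32.54 kHz, folds to fs − 46.26 kHz = 18.82 kHz.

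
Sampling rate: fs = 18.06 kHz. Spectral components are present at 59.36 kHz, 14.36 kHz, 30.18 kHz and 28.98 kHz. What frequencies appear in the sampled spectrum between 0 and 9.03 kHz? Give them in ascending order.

3.7 kHz, 5.18 kHz, 5.94 kHz, 7.14 kHz

fs/2 = 9.03 kHz.
59.36 kHz mod fs = 5.18 kHz.
5.18 kHz ≤ fs/2 = 9.03 kHz, appears at 5.18 kHz.
14.36 kHz > fs/2 = 9.03 kHz, folds to fs − 14.36 kHz = 3.7 kHz.
30.18 kHz mod fs = 12.12 kHz.
12.12 kHz > fs/2 = 9.03 kHz, folds to fs − 12.12 kHz = 5.94 kHz.
28.98 kHz mod fs = 10.92 kHz.
10.92 kHz > fs/2 = 9.03 kHz, folds to fs − 10.92 kHz = 7.14 kHz.
Distinct values: {3.7 kHz, 5.18 kHz, 5.94 kHz, 7.14 kHz}.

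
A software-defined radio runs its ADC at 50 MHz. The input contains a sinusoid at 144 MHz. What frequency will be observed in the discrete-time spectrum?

144 MHz mod fs = 44 MHz.
44 MHz > fs/2 = 25 MHz, folds to fs − 44 MHz = 6 MHz.

6 MHz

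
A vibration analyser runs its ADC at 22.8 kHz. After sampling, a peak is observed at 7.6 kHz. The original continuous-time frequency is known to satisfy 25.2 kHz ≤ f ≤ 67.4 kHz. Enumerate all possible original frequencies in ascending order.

Frequencies that alias to 7.6 kHz are k·fs ± 7.6 kHz for integer k ≥ 0.
k=0: 7.6 kHz.
k=1: 15.2 kHz, 30.4 kHz.
k=2: 38 kHz, 53.2 kHz.
k=3: 60.8 kHz, 76 kHz.
k=4: 83.6 kHz, 98.8 kHz.
Within [25.2 kHz, 67.4 kHz]: 30.4 kHz, 38 kHz, 53.2 kHz, 60.8 kHz.

30.4 kHz, 38 kHz, 53.2 kHz, 60.8 kHz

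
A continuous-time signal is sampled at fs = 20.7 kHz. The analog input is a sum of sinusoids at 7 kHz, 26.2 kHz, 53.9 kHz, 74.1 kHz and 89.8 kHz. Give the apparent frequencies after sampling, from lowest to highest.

5.5 kHz, 7 kHz, 8.2 kHz, 8.7 kHz

fs/2 = 10.35 kHz.
7 kHz ≤ fs/2 = 10.35 kHz, passes unchanged.
26.2 kHz mod fs = 5.5 kHz.
5.5 kHz ≤ fs/2 = 10.35 kHz, appears at 5.5 kHz.
53.9 kHz mod fs = 12.5 kHz.
12.5 kHz > fs/2 = 10.35 kHz, folds to fs − 12.5 kHz = 8.2 kHz.
74.1 kHz mod fs = 12 kHz.
12 kHz > fs/2 = 10.35 kHz, folds to fs − 12 kHz = 8.7 kHz.
89.8 kHz mod fs = 7 kHz.
7 kHz ≤ fs/2 = 10.35 kHz, appears at 7 kHz.
Distinct values: {5.5 kHz, 7 kHz, 8.2 kHz, 8.7 kHz}.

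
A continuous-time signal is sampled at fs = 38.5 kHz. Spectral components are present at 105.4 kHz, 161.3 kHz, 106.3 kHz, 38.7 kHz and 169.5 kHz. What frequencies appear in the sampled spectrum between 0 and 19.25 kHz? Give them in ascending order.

fs/2 = 19.25 kHz.
105.4 kHz mod fs = 28.4 kHz.
28.4 kHz > fs/2 = 19.25 kHz, folds to fs − 28.4 kHz = 10.1 kHz.
161.3 kHz mod fs = 7.3 kHz.
7.3 kHz ≤ fs/2 = 19.25 kHz, appears at 7.3 kHz.
106.3 kHz mod fs = 29.3 kHz.
29.3 kHz > fs/2 = 19.25 kHz, folds to fs − 29.3 kHz = 9.2 kHz.
38.7 kHz mod fs = 0.2 kHz.
0.2 kHz ≤ fs/2 = 19.25 kHz, appears at 0.2 kHz.
169.5 kHz mod fs = 15.5 kHz.
15.5 kHz ≤ fs/2 = 19.25 kHz, appears at 15.5 kHz.
Distinct values: {0.2 kHz, 7.3 kHz, 9.2 kHz, 10.1 kHz, 15.5 kHz}.

0.2 kHz, 7.3 kHz, 9.2 kHz, 10.1 kHz, 15.5 kHz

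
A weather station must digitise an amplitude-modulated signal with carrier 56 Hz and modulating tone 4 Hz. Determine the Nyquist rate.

AM sidebands sit at fc ± fm = 52 Hz and 60 Hz.
Highest-frequency component: 60 Hz.
Nyquist rate = 2 × 60 Hz = 120 Hz.

120 Hz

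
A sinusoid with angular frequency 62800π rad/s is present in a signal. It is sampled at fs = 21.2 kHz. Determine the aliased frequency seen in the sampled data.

10.2 kHz

ω = 62800π rad/s → f = ω/(2π) = 31400 Hz = 31.4 kHz.
31.4 kHz mod fs = 10.2 kHz.
10.2 kHz ≤ fs/2 = 10.6 kHz, appears at 10.2 kHz.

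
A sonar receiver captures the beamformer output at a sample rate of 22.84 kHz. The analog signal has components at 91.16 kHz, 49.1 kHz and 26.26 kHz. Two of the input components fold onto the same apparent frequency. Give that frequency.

3.42 kHz

fs/2 = 11.42 kHz.
91.16 kHz mod fs = 22.64 kHz.
22.64 kHz > fs/2 = 11.42 kHz, folds to fs − 22.64 kHz = 0.2 kHz.
49.1 kHz mod fs = 3.42 kHz.
3.42 kHz ≤ fs/2 = 11.42 kHz, appears at 3.42 kHz.
26.26 kHz mod fs = 3.42 kHz.
3.42 kHz ≤ fs/2 = 11.42 kHz, appears at 3.42 kHz.
26.26 kHz and 49.1 kHz both map to 3.42 kHz.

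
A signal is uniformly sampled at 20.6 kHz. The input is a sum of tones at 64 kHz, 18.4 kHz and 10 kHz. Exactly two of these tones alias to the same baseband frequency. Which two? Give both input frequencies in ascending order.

18.4 kHz, 64 kHz

fs/2 = 10.3 kHz.
64 kHz mod fs = 2.2 kHz.
2.2 kHz ≤ fs/2 = 10.3 kHz, appears at 2.2 kHz.
18.4 kHz > fs/2 = 10.3 kHz, folds to fs − 18.4 kHz = 2.2 kHz.
10 kHz ≤ fs/2 = 10.3 kHz, passes unchanged.
18.4 kHz and 64 kHz both map to 2.2 kHz.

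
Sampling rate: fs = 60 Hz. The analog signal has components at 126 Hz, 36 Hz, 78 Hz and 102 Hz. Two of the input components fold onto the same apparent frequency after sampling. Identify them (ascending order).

fs/2 = 30 Hz.
126 Hz mod fs = 6 Hz.
6 Hz ≤ fs/2 = 30 Hz, appears at 6 Hz.
36 Hz > fs/2 = 30 Hz, folds to fs − 36 Hz = 24 Hz.
78 Hz mod fs = 18 Hz.
18 Hz ≤ fs/2 = 30 Hz, appears at 18 Hz.
102 Hz mod fs = 42 Hz.
42 Hz > fs/2 = 30 Hz, folds to fs − 42 Hz = 18 Hz.
78 Hz and 102 Hz both map to 18 Hz.

78 Hz, 102 Hz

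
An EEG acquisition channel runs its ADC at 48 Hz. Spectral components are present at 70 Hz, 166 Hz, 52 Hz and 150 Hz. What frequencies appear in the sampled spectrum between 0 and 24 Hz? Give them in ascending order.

4 Hz, 6 Hz, 22 Hz

fs/2 = 24 Hz.
70 Hz mod fs = 22 Hz.
22 Hz ≤ fs/2 = 24 Hz, appears at 22 Hz.
166 Hz mod fs = 22 Hz.
22 Hz ≤ fs/2 = 24 Hz, appears at 22 Hz.
52 Hz mod fs = 4 Hz.
4 Hz ≤ fs/2 = 24 Hz, appears at 4 Hz.
150 Hz mod fs = 6 Hz.
6 Hz ≤ fs/2 = 24 Hz, appears at 6 Hz.
Distinct values: {4 Hz, 6 Hz, 22 Hz}.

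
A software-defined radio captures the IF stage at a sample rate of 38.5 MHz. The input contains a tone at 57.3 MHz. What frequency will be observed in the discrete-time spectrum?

18.8 MHz

57.3 MHz mod fs = 18.8 MHz.
18.8 MHz ≤ fs/2 = 19.25 MHz, appears at 18.8 MHz.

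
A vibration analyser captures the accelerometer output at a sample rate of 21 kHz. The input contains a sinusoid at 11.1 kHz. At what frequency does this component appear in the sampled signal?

9.9 kHz

11.1 kHz > fs/2 = 10.5 kHz, folds to fs − 11.1 kHz = 9.9 kHz.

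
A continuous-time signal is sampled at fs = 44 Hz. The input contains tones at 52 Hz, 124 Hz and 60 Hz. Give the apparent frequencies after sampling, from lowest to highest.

fs/2 = 22 Hz.
52 Hz mod fs = 8 Hz.
8 Hz ≤ fs/2 = 22 Hz, appears at 8 Hz.
124 Hz mod fs = 36 Hz.
36 Hz > fs/2 = 22 Hz, folds to fs − 36 Hz = 8 Hz.
60 Hz mod fs = 16 Hz.
16 Hz ≤ fs/2 = 22 Hz, appears at 16 Hz.
Distinct values: {8 Hz, 16 Hz}.

8 Hz, 16 Hz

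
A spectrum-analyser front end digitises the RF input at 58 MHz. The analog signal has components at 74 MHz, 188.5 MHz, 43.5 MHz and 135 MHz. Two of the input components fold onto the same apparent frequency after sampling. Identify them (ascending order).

fs/2 = 29 MHz.
74 MHz mod fs = 16 MHz.
16 MHz ≤ fs/2 = 29 MHz, appears at 16 MHz.
188.5 MHz mod fs = 14.5 MHz.
14.5 MHz ≤ fs/2 = 29 MHz, appears at 14.5 MHz.
43.5 MHz > fs/2 = 29 MHz, folds to fs − 43.5 MHz = 14.5 MHz.
135 MHz mod fs = 19 MHz.
19 MHz ≤ fs/2 = 29 MHz, appears at 19 MHz.
43.5 MHz and 188.5 MHz both map to 14.5 MHz.

43.5 MHz, 188.5 MHz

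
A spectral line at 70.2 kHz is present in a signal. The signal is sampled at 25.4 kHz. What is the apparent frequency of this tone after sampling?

70.2 kHz mod fs = 19.4 kHz.
19.4 kHz > fs/2 = 12.7 kHz, folds to fs − 19.4 kHz = 6 kHz.

6 kHz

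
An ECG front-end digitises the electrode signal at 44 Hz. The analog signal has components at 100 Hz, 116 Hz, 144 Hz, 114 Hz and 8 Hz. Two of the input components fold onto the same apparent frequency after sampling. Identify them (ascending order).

fs/2 = 22 Hz.
100 Hz mod fs = 12 Hz.
12 Hz ≤ fs/2 = 22 Hz, appears at 12 Hz.
116 Hz mod fs = 28 Hz.
28 Hz > fs/2 = 22 Hz, folds to fs − 28 Hz = 16 Hz.
144 Hz mod fs = 12 Hz.
12 Hz ≤ fs/2 = 22 Hz, appears at 12 Hz.
114 Hz mod fs = 26 Hz.
26 Hz > fs/2 = 22 Hz, folds to fs − 26 Hz = 18 Hz.
8 Hz ≤ fs/2 = 22 Hz, passes unchanged.
100 Hz and 144 Hz both map to 12 Hz.

100 Hz, 144 Hz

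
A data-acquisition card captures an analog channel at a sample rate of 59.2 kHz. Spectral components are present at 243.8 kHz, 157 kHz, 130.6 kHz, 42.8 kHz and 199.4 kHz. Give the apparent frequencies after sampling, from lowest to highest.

fs/2 = 29.6 kHz.
243.8 kHz mod fs = 7 kHz.
7 kHz ≤ fs/2 = 29.6 kHz, appears at 7 kHz.
157 kHz mod fs = 38.6 kHz.
38.6 kHz > fs/2 = 29.6 kHz, folds to fs − 38.6 kHz = 20.6 kHz.
130.6 kHz mod fs = 12.2 kHz.
12.2 kHz ≤ fs/2 = 29.6 kHz, appears at 12.2 kHz.
42.8 kHz > fs/2 = 29.6 kHz, folds to fs − 42.8 kHz = 16.4 kHz.
199.4 kHz mod fs = 21.8 kHz.
21.8 kHz ≤ fs/2 = 29.6 kHz, appears at 21.8 kHz.
Distinct values: {7 kHz, 12.2 kHz, 16.4 kHz, 20.6 kHz, 21.8 kHz}.

7 kHz, 12.2 kHz, 16.4 kHz, 20.6 kHz, 21.8 kHz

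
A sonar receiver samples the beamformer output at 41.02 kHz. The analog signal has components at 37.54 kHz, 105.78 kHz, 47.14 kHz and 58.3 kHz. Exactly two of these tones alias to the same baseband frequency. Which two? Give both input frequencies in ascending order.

58.3 kHz, 105.78 kHz

fs/2 = 20.51 kHz.
37.54 kHz > fs/2 = 20.51 kHz, folds to fs − 37.54 kHz = 3.48 kHz.
105.78 kHz mod fs = 23.74 kHz.
23.74 kHz > fs/2 = 20.51 kHz, folds to fs − 23.74 kHz = 17.28 kHz.
47.14 kHz mod fs = 6.12 kHz.
6.12 kHz ≤ fs/2 = 20.51 kHz, appears at 6.12 kHz.
58.3 kHz mod fs = 17.28 kHz.
17.28 kHz ≤ fs/2 = 20.51 kHz, appears at 17.28 kHz.
58.3 kHz and 105.78 kHz both map to 17.28 kHz.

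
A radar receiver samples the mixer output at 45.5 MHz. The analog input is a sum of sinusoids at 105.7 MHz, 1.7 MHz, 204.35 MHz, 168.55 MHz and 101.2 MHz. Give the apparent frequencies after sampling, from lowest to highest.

fs/2 = 22.75 MHz.
105.7 MHz mod fs = 14.7 MHz.
14.7 MHz ≤ fs/2 = 22.75 MHz, appears at 14.7 MHz.
1.7 MHz ≤ fs/2 = 22.75 MHz, passes unchanged.
204.35 MHz mod fs = 22.35 MHz.
22.35 MHz ≤ fs/2 = 22.75 MHz, appears at 22.35 MHz.
168.55 MHz mod fs = 32.05 MHz.
32.05 MHz > fs/2 = 22.75 MHz, folds to fs − 32.05 MHz = 13.45 MHz.
101.2 MHz mod fs = 10.2 MHz.
10.2 MHz ≤ fs/2 = 22.75 MHz, appears at 10.2 MHz.
Distinct values: {1.7 MHz, 10.2 MHz, 13.45 MHz, 14.7 MHz, 22.35 MHz}.

1.7 MHz, 10.2 MHz, 13.45 MHz, 14.7 MHz, 22.35 MHz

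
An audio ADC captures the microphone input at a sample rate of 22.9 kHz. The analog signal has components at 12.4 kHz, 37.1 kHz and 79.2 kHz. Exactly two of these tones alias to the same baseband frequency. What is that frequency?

fs/2 = 11.45 kHz.
12.4 kHz > fs/2 = 11.45 kHz, folds to fs − 12.4 kHz = 10.5 kHz.
37.1 kHz mod fs = 14.2 kHz.
14.2 kHz > fs/2 = 11.45 kHz, folds to fs − 14.2 kHz = 8.7 kHz.
79.2 kHz mod fs = 10.5 kHz.
10.5 kHz ≤ fs/2 = 11.45 kHz, appears at 10.5 kHz.
12.4 kHz and 79.2 kHz both map to 10.5 kHz.

10.5 kHz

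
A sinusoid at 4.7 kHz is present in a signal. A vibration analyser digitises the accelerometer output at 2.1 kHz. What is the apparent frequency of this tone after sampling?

0.5 kHz

4.7 kHz mod fs = 0.5 kHz.
0.5 kHz ≤ fs/2 = 1.05 kHz, appears at 0.5 kHz.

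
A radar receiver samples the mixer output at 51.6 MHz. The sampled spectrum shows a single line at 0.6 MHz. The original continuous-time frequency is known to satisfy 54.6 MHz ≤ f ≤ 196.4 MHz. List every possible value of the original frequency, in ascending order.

102.6 MHz, 103.8 MHz, 154.2 MHz, 155.4 MHz

Frequencies that alias to 0.6 MHz are k·fs ± 0.6 MHz for integer k ≥ 0.
k=0: 0.6 MHz.
k=1: 51 MHz, 52.2 MHz.
k=2: 102.6 MHz, 103.8 MHz.
k=3: 154.2 MHz, 155.4 MHz.
k=4: 205.8 MHz, 207 MHz.
Within [54.6 MHz, 196.4 MHz]: 102.6 MHz, 103.8 MHz, 154.2 MHz, 155.4 MHz.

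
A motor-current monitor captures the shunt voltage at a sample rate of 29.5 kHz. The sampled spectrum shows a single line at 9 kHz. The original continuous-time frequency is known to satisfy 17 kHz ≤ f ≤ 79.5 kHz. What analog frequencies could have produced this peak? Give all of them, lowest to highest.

Frequencies that alias to 9 kHz are k·fs ± 9 kHz for integer k ≥ 0.
k=0: 9 kHz.
k=1: 20.5 kHz, 38.5 kHz.
k=2: 50 kHz, 68 kHz.
k=3: 79.5 kHz, 97.5 kHz.
k=4: 109 kHz, 127 kHz.
Within [17 kHz, 79.5 kHz]: 20.5 kHz, 38.5 kHz, 50 kHz, 68 kHz, 79.5 kHz.

20.5 kHz, 38.5 kHz, 50 kHz, 68 kHz, 79.5 kHz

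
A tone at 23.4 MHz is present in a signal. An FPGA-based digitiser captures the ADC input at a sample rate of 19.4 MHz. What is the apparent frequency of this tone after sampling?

4 MHz

23.4 MHz mod fs = 4 MHz.
4 MHz ≤ fs/2 = 9.7 MHz, appears at 4 MHz.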